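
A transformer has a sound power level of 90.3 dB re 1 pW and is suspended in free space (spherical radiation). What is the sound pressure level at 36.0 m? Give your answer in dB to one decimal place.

The power spreads over a sphere of area 4π·r², so L_p = L_w − 10·log₁₀(4π·r²).
4π·r² = 1.629e+04 m², 10·log₁₀ of that is 42.118 dB.
L_p = 90.3 − 42.118 = 48.18 dB.

48.2 dB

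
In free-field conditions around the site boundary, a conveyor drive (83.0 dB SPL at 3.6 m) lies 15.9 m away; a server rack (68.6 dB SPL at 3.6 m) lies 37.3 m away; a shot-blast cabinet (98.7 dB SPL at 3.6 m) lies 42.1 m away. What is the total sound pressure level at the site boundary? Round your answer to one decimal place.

78.1 dB SPL

First find each source's level at the receiver (point-source: −20·log₁₀(r/r_ref)), then combine on an intensity basis.
conveyor drive: 83.0 − 20·log₁₀(15.9/3.6) = 83.0 − 12.90 = 70.10 dB SPL.
server rack: 68.6 − 20·log₁₀(37.3/3.6) = 68.6 − 20.31 = 48.29 dB SPL.
shot-blast cabinet: 98.7 − 20·log₁₀(42.1/3.6) = 98.7 − 21.36 = 77.34 dB SPL.
Σ 10^(L/10) = 6.450e+07 → L_total = 10·log₁₀(6.450e+07) = 78.10 dB SPL.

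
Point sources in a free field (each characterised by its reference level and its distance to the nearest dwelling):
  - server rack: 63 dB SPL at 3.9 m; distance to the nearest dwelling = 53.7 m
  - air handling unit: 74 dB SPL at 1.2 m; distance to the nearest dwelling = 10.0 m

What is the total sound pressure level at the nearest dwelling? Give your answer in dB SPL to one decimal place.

First find each source's level at the receiver (point-source: −20·log₁₀(r/r_ref)), then combine on an intensity basis.
server rack: 63 − 20·log₁₀(53.7/3.9) = 63 − 22.78 = 40.22 dB SPL.
air handling unit: 74 − 20·log₁₀(10.0/1.2) = 74 − 18.42 = 55.58 dB SPL.
Σ 10^(L/10) = 3.722e+05 → L_total = 10·log₁₀(3.722e+05) = 55.71 dB SPL.

55.7 dB SPL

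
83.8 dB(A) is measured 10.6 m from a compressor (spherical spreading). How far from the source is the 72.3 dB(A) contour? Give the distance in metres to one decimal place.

39.8 m

The 11.5 dB drop corresponds to a distance ratio of 10^(11.5/20) for a point source.
r₂ = 10.6·10^((83.8−72.3)/20) = 10.6·10^(11.5/20) = 39.84 m.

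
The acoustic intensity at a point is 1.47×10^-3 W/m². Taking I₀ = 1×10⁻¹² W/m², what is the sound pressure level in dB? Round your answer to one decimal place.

91.7 dB

L = 10·log₁₀(I/I₀) = 10·log₁₀(1.47×10^-3/10⁻¹²) = 10·log₁₀(1.47×10^9).
L = 10·(0.1673 + 9) = 91.67 dB.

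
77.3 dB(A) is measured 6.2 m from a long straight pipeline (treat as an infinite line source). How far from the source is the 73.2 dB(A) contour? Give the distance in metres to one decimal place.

15.9 m

Line-source spreading drops the level by 10·log₁₀(r₂/r₁); inverting, r₂/r₁ = 10^(ΔL/10).
r₂ = 6.2·10^((77.3−73.2)/10) = 6.2·10^(4.1/10) = 15.94 m.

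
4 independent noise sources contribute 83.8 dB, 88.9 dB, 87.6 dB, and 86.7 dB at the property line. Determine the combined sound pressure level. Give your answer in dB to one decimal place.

93.1 dB

Incoherent sources combine by intensity addition: L_total = 10·log₁₀(Σ 10^(L_i/10)).
Σ 10^(L/10) = 10^(83.8/10) + 10^(88.9/10) + 10^(87.6/10) + 10^(86.7/10) = 2.059e+09.
L_total = 10·log₁₀(2.059e+09) = 93.14 dB.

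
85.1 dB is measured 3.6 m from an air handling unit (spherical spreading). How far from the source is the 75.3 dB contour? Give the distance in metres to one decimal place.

Point-source spreading drops the level by 20·log₁₀(r₂/r₁); inverting, r₂/r₁ = 10^(ΔL/20).
r₂ = 3.6·10^((85.1−75.3)/20) = 3.6·10^(9.8/20) = 11.13 m.

11.1 m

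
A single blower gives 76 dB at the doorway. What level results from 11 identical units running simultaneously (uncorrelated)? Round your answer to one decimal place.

86.4 dB

With 11 equal, uncorrelated contributions the intensity is 11× that of one unit, giving a rise of 10·log₁₀ 11.
L_total = 76 + 10·log₁₀(11) = 76 + 10.414 = 86.41 dB.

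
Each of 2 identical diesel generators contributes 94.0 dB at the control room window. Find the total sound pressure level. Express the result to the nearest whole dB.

L_total = L₁ + 10·log₁₀ N for N identical incoherent sources.
L_total = 94.0 + 10·log₁₀(2) = 94.0 + 3.010 = 97.01 dB.

97 dB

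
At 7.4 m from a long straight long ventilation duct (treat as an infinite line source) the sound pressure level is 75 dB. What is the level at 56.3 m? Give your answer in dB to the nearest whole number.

Cylindrical spreading from a line source gives a 10·log₁₀(r₂/r₁) drop.
L₂ = 75 − 10·log₁₀(56.3/7.4) = 75 − 8.813 = 66.19 dB.

66 dB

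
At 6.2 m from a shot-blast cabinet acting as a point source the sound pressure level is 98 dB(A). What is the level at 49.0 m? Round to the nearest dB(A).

Spherical spreading from a point source gives a 20·log₁₀(r₂/r₁) drop.
L₂ = 98 − 20·log₁₀(49.0/6.2) = 98 − 17.956 = 80.04 dB(A).

80 dB(A)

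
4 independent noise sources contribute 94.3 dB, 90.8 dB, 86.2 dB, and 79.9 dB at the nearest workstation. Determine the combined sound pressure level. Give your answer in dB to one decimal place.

Incoherent sources combine by intensity addition: L_total = 10·log₁₀(Σ 10^(L_i/10)).
Σ 10^(L/10) = 10^(94.3/10) + 10^(90.8/10) + 10^(86.2/10) + 10^(79.9/10) = 4.408e+09.
L_total = 10·log₁₀(4.408e+09) = 96.44 dB.

96.4 dB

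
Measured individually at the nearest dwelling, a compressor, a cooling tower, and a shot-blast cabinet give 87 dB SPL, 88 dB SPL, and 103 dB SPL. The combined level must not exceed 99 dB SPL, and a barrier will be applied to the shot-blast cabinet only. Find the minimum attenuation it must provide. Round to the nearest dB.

The untreated sources together contribute 10^(87/10) + 10^(88/10) = 1.132e+09, i.e. 90.54 dB SPL.
To meet 99 dB SPL overall, the treated shot-blast cabinet may contribute at most 10^(99/10) − 1.132e+09 = 6.811e+09, i.e. 98.33 dB SPL.
So the shot-blast cabinet must be reduced from 103 to 98.33 dB SPL: IL = 4.67 dB.

5 dB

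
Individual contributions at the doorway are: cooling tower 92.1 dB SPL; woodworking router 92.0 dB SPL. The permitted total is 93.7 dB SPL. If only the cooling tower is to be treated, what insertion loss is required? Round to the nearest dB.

Fixed contribution from the other source: Σ 10^(L/10) = 10^(92.0/10) = 1.585e+09 (92.00 dB SPL).
The limit corresponds to 10^(93.7/10) = 2.344e+09; subtracting the fixed part leaves 7.593e+08 for the cooling tower, i.e. 88.80 dB SPL.
Required insertion loss = 92.1 − 88.80 = 3.30 dB.

3 dB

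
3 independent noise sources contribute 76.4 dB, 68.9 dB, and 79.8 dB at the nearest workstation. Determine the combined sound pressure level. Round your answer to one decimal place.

For uncorrelated sources the intensities add, so convert each level to linear form, sum, and take 10·log₁₀ of the total.
Σ 10^(L/10) = 10^(76.4/10) + 10^(68.9/10) + 10^(79.8/10) = 1.469e+08.
L_total = 10·log₁₀(1.469e+08) = 81.67 dB.

81.7 dB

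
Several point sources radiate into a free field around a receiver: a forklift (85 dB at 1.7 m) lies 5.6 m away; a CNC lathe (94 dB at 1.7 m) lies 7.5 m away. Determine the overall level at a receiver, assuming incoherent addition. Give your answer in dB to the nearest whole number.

Propagate each source to the receiver with L = L_ref − 20·log₁₀(r/r_ref), then add intensities.
forklift: 85 − 20·log₁₀(5.6/1.7) = 85 − 10.35 = 74.65 dB.
CNC lathe: 94 − 20·log₁₀(7.5/1.7) = 94 − 12.89 = 81.11 dB.
Σ 10^(L/10) = 1.582e+08 → L_total = 10·log₁₀(1.582e+08) = 81.99 dB.

82 dB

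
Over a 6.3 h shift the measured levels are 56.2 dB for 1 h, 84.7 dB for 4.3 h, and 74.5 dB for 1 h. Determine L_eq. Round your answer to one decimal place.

83.1 dB

The energy average is taken in the linear domain: L_eq = 10·log₁₀[(Σ tᵢ·10^(Lᵢ/10))/T], T = 6.3 h.
Σ tᵢ·10^(Lᵢ/10) = 1·10^(56.2/10) + 4.3·10^(84.7/10) + 1·10^(74.5/10) = 1.298e+09.
L_eq = 10·log₁₀(1.298e+09/6.3) = 83.14 dB.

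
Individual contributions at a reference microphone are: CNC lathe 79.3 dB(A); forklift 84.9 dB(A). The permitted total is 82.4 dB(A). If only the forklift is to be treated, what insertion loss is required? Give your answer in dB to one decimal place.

Everything except the forklift sums to 10^(79.3/10) = 8.511e+07 in linear terms, 79.30 dB(A).
To meet 82.4 dB(A) overall, the treated forklift may contribute at most 10^(82.4/10) − 8.511e+07 = 8.867e+07, i.e. 79.48 dB(A).
So the forklift must be reduced from 84.9 to 79.48 dB(A): IL = 5.42 dB.

5.4 dB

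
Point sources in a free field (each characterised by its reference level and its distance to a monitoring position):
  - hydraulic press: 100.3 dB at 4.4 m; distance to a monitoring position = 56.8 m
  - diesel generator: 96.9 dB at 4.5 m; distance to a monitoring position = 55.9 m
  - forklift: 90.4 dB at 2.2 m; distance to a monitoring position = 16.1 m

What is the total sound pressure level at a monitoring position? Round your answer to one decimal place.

80.7 dB

Propagate each source to the receiver with L = L_ref − 20·log₁₀(r/r_ref), then add intensities.
hydraulic press: 100.3 − 20·log₁₀(56.8/4.4) = 100.3 − 22.22 = 78.08 dB.
diesel generator: 96.9 − 20·log₁₀(55.9/4.5) = 96.9 − 21.88 = 75.02 dB.
forklift: 90.4 − 20·log₁₀(16.1/2.2) = 90.4 − 17.29 = 73.11 dB.
Σ 10^(L/10) = 1.165e+08 → L_total = 10·log₁₀(1.165e+08) = 80.66 dB.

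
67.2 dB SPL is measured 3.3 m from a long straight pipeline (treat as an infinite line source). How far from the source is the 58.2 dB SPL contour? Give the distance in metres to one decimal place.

For a line source L₁ − L₂ = 10·log₁₀(r₂/r₁), so r₂ = r₁·10^((L₁−L₂)/10).
r₂ = 3.3·10^((67.2−58.2)/10) = 3.3·10^(9.0/10) = 26.21 m.

26.2 m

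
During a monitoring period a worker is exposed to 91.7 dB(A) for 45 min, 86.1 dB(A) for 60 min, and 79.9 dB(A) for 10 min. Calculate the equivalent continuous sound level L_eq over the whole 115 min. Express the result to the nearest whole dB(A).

Weight each interval's intensity by its duration and average over T = 115 min:
Σ tᵢ·10^(Lᵢ/10) = 45·10^(91.7/10) + 60·10^(86.1/10) + 10·10^(79.9/10) = 9.198e+10.
L_eq = 10·log₁₀(9.198e+10/115) = 89.03 dB(A).

89 dB(A)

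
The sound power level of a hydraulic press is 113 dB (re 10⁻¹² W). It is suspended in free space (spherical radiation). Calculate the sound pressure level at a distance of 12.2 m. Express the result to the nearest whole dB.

80 dB

The power spreads over a sphere of area 4π·r², so L_p = L_w − 10·log₁₀(4π·r²).
4π·r² = 1870 m², 10·log₁₀ of that is 32.719 dB.
L_p = 113 − 32.719 = 80.28 dB.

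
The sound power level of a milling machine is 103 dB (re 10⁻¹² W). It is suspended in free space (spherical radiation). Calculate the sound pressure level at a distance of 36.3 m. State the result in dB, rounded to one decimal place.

60.8 dB

The power spreads over a sphere of area 4π·r², so L_p = L_w − 10·log₁₀(4π·r²).
4π·r² = 1.656e+04 m², 10·log₁₀ of that is 42.190 dB.
L_p = 103 − 42.190 = 60.81 dB.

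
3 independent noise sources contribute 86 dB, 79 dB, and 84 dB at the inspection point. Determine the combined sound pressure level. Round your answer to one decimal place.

For uncorrelated sources the intensities add, so convert each level to linear form, sum, and take 10·log₁₀ of the total.
Σ 10^(L/10) = 10^(86/10) + 10^(79/10) + 10^(84/10) = 7.287e+08.
L_total = 10·log₁₀(7.287e+08) = 88.63 dB.

88.6 dB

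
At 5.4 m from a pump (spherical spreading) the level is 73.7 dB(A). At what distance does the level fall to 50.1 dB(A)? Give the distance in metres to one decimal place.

For a point source L₁ − L₂ = 20·log₁₀(r₂/r₁), so r₂ = r₁·10^((L₁−L₂)/20).
r₂ = 5.4·10^((73.7−50.1)/20) = 5.4·10^(23.6/20) = 81.73 m.

81.7 m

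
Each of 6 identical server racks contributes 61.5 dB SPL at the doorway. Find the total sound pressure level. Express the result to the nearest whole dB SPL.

With 6 equal, uncorrelated contributions the intensity is 6× that of one unit, giving a rise of 10·log₁₀ 6.
L_total = 61.5 + 10·log₁₀(6) = 61.5 + 7.782 = 69.28 dB SPL.

69 dB SPL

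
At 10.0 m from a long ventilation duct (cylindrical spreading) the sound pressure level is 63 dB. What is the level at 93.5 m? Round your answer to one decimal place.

53.3 dB

Cylindrical spreading from a line source gives a 10·log₁₀(r₂/r₁) drop.
L₂ = 63 − 10·log₁₀(93.5/10.0) = 63 − 9.708 = 53.29 dB.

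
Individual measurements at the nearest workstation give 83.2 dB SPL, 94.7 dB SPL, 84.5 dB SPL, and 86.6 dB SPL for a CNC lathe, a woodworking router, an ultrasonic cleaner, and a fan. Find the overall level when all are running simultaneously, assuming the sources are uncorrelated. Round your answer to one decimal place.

Incoherent sources combine by intensity addition: L_total = 10·log₁₀(Σ 10^(L_i/10)).
Σ 10^(L/10) = 10^(83.2/10) + 10^(94.7/10) + 10^(84.5/10) + 10^(86.6/10) = 3.899e+09.
L_total = 10·log₁₀(3.899e+09) = 95.91 dB SPL.

95.9 dB SPL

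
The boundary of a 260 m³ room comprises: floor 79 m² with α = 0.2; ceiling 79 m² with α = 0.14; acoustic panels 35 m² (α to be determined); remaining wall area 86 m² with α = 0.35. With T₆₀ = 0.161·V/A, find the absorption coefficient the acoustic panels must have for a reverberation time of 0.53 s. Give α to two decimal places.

From T₆₀ = 0.161·V/A, the target T₆₀ = 0.53 s needs A = 0.161·260/0.53 = 78.98 m².
Absorption from the other surfaces = 79·0.2 + 79·0.14 + 86·0.35 = 56.96 m², so the acoustic panels must supply 22.02 m² over 35 m².
α = 22.02/35 = 0.629.

0.63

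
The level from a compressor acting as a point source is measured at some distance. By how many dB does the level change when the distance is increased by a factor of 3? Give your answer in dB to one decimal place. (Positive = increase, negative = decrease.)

-9.5 dB

With spherical spreading the level changes by −20·log₁₀(r₂/r₁).
ΔL = −20·log₁₀(3) = -9.54 dB.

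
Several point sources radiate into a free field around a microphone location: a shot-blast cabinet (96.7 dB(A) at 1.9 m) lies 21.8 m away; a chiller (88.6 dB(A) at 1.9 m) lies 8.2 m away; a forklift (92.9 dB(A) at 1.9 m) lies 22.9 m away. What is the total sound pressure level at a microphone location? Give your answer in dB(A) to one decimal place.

First find each source's level at the receiver (point-source: −20·log₁₀(r/r_ref)), then combine on an intensity basis.
shot-blast cabinet: 96.7 − 20·log₁₀(21.8/1.9) = 96.7 − 21.19 = 75.51 dB(A).
chiller: 88.6 − 20·log₁₀(8.2/1.9) = 88.6 − 12.70 = 75.90 dB(A).
forklift: 92.9 − 20·log₁₀(22.9/1.9) = 92.9 − 21.62 = 71.28 dB(A).
Σ 10^(L/10) = 8.785e+07 → L_total = 10·log₁₀(8.785e+07) = 79.44 dB(A).

79.4 dB(A)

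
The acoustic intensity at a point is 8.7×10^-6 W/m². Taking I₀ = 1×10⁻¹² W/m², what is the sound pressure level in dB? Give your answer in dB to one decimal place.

I/I₀ = 8.7×10^-6/10⁻¹² = 8.7×10^6, and L = 10·log₁₀(I/I₀).
L = 10·(0.9395 + 6) = 69.40 dB.

69.4 dB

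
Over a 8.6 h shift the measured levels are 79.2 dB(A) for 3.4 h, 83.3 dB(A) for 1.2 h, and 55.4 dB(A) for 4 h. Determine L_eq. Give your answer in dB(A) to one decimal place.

78.0 dB(A)

L_eq = 10·log₁₀[(1/T)·Σ tᵢ·10^(Lᵢ/10)] with T = 8.6 h.
Σ tᵢ·10^(Lᵢ/10) = 3.4·10^(79.2/10) + 1.2·10^(83.3/10) + 4·10^(55.4/10) = 5.407e+08.
L_eq = 10·log₁₀(5.407e+08/8.6) = 77.98 dB(A).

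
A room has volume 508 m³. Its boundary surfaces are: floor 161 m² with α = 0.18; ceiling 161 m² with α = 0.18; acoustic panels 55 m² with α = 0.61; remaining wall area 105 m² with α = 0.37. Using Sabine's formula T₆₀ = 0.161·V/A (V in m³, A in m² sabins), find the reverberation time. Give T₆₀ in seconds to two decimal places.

0.63 s

Total absorption A = 161·0.18 + 161·0.18 + 55·0.61 + 105·0.37 = 130.36 m² sabins.
T₆₀ = 0.161·V/A = 0.161·508/130.36 = 0.627 s.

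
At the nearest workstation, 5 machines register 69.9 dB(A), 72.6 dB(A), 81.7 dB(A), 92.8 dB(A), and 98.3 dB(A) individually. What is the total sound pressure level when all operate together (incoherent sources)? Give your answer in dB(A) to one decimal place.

Incoherent sources combine by intensity addition: L_total = 10·log₁₀(Σ 10^(L_i/10)).
Σ 10^(L/10) = 10^(69.9/10) + 10^(72.6/10) + 10^(81.7/10) + 10^(92.8/10) + 10^(98.3/10) = 8.842e+09.
L_total = 10·log₁₀(8.842e+09) = 99.47 dB(A).

99.5 dB(A)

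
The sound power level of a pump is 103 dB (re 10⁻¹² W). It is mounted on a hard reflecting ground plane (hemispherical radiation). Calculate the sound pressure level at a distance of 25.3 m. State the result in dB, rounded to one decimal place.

67.0 dB

The power spreads over a hemisphere of area 2π·r², so L_p = L_w − 10·log₁₀(2π·r²).
2π·r² = 4022 m², 10·log₁₀ of that is 36.044 dB.
L_p = 103 − 36.044 = 66.96 dB.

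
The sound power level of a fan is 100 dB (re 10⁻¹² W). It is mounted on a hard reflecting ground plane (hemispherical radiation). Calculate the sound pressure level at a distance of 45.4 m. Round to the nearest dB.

L_p = L_w − 10·log₁₀(2π·r²) with r = 45.4 m.
2π·r² = 1.295e+04 m², 10·log₁₀ of that is 41.123 dB.
L_p = 100 − 41.123 = 58.88 dB.

59 dB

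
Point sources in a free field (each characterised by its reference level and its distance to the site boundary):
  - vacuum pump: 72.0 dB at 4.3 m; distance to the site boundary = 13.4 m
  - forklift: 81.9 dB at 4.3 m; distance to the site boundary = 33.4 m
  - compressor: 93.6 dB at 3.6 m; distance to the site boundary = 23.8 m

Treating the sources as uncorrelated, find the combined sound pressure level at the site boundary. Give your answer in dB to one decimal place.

77.5 dB

First find each source's level at the receiver (point-source: −20·log₁₀(r/r_ref)), then combine on an intensity basis.
vacuum pump: 72.0 − 20·log₁₀(13.4/4.3) = 72.0 − 9.87 = 62.13 dB.
forklift: 81.9 − 20·log₁₀(33.4/4.3) = 81.9 − 17.81 = 64.09 dB.
compressor: 93.6 − 20·log₁₀(23.8/3.6) = 93.6 − 16.41 = 77.19 dB.
Σ 10^(L/10) = 5.661e+07 → L_total = 10·log₁₀(5.661e+07) = 77.53 dB.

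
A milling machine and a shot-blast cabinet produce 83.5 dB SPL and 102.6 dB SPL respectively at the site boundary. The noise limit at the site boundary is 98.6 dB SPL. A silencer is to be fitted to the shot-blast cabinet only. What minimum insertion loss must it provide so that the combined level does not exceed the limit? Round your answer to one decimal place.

4.1 dB

The untreated sources together contribute 10^(83.5/10) = 2.239e+08, i.e. 83.50 dB SPL.
The limit corresponds to 10^(98.6/10) = 7.244e+09; subtracting the fixed part leaves 7.020e+09 for the shot-blast cabinet, i.e. 98.46 dB SPL.
Required insertion loss = 102.6 − 98.46 = 4.14 dB.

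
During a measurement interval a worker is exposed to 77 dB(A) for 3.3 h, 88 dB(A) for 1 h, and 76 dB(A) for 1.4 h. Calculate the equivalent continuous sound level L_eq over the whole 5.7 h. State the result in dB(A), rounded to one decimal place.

81.7 dB(A)

L_eq = 10·log₁₀[(1/T)·Σ tᵢ·10^(Lᵢ/10)] with T = 5.7 h.
Σ tᵢ·10^(Lᵢ/10) = 3.3·10^(77/10) + 1·10^(88/10) + 1.4·10^(76/10) = 8.521e+08.
L_eq = 10·log₁₀(8.521e+08/5.7) = 81.75 dB(A).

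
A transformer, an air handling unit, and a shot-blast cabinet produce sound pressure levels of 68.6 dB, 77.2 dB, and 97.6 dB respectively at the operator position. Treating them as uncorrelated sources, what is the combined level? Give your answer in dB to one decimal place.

For uncorrelated sources the intensities add, so convert each level to linear form, sum, and take 10·log₁₀ of the total.
Σ 10^(L/10) = 10^(68.6/10) + 10^(77.2/10) + 10^(97.6/10) = 5.814e+09.
L_total = 10·log₁₀(5.814e+09) = 97.64 dB.

97.6 dB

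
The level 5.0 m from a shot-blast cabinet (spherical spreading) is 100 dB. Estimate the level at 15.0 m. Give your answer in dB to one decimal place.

90.5 dB

For a point source, L₂ = L₁ − 20·log₁₀(r₂/r₁).
L₂ = 100 − 20·log₁₀(15.0/5.0) = 100 − 9.542 = 90.46 dB.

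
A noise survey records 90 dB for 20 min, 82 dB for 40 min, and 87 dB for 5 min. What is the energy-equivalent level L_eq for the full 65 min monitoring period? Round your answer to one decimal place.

Weight each interval's intensity by its duration and average over T = 65 min:
Σ tᵢ·10^(Lᵢ/10) = 20·10^(90/10) + 40·10^(82/10) + 5·10^(87/10) = 2.885e+10.
L_eq = 10·log₁₀(2.885e+10/65) = 86.47 dB.

86.5 dB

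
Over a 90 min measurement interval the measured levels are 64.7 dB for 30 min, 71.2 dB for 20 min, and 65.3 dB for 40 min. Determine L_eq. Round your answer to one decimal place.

67.3 dB

L_eq = 10·log₁₀[(1/T)·Σ tᵢ·10^(Lᵢ/10)] with T = 90 min.
Σ tᵢ·10^(Lᵢ/10) = 30·10^(64.7/10) + 20·10^(71.2/10) + 40·10^(65.3/10) = 4.877e+08.
L_eq = 10·log₁₀(4.877e+08/90) = 67.34 dB.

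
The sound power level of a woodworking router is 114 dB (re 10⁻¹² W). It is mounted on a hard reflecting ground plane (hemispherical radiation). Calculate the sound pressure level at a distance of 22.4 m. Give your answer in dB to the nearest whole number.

Free-field hemispherical radiation: L_p = L_w − 10·log₁₀(2π·r²), r = 22.4 m.
2π·r² = 3153 m², 10·log₁₀ of that is 34.987 dB.
L_p = 114 − 34.987 = 79.01 dB.

79 dB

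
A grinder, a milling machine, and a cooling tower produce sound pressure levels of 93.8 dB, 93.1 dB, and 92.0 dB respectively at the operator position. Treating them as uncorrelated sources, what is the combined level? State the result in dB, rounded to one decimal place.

For uncorrelated sources the intensities add, so convert each level to linear form, sum, and take 10·log₁₀ of the total.
Σ 10^(L/10) = 10^(93.8/10) + 10^(93.1/10) + 10^(92.0/10) = 6.025e+09.
L_total = 10·log₁₀(6.025e+09) = 97.80 dB.

97.8 dB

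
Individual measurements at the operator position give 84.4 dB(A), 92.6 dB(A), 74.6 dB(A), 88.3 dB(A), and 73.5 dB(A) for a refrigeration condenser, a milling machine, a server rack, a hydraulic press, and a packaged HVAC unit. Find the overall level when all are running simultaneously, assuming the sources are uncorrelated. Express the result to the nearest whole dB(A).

Incoherent sources combine by intensity addition: L_total = 10·log₁₀(Σ 10^(L_i/10)).
Σ 10^(L/10) = 10^(84.4/10) + 10^(92.6/10) + 10^(74.6/10) + 10^(88.3/10) + 10^(73.5/10) = 2.822e+09.
L_total = 10·log₁₀(2.822e+09) = 94.51 dB(A).

95 dB(A)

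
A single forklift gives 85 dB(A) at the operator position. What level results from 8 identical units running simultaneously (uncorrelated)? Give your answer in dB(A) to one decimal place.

94.0 dB(A)

With 8 equal, uncorrelated contributions the intensity is 8× that of one unit, giving a rise of 10·log₁₀ 8.
L_total = 85 + 10·log₁₀(8) = 85 + 9.031 = 94.03 dB(A).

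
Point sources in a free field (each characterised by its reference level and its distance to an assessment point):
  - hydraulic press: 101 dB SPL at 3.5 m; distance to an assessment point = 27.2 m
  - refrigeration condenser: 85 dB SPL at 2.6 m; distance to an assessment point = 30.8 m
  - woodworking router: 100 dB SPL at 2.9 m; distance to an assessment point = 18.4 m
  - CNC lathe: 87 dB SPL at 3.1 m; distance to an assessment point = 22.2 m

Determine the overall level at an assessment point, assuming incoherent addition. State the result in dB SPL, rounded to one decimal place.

First find each source's level at the receiver (point-source: −20·log₁₀(r/r_ref)), then combine on an intensity basis.
hydraulic press: 101 − 20·log₁₀(27.2/3.5) = 101 − 17.81 = 83.19 dB SPL.
refrigeration condenser: 85 − 20·log₁₀(30.8/2.6) = 85 − 21.47 = 63.53 dB SPL.
woodworking router: 100 − 20·log₁₀(18.4/2.9) = 100 − 16.05 = 83.95 dB SPL.
CNC lathe: 87 − 20·log₁₀(22.2/3.1) = 87 − 17.10 = 69.90 dB SPL.
Σ 10^(L/10) = 4.689e+08 → L_total = 10·log₁₀(4.689e+08) = 86.71 dB SPL.

86.7 dB SPL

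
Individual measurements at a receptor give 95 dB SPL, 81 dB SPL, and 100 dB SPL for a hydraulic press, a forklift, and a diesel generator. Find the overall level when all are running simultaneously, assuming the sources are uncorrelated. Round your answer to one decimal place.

101.2 dB SPL

Incoherent sources combine by intensity addition: L_total = 10·log₁₀(Σ 10^(L_i/10)).
Σ 10^(L/10) = 10^(95/10) + 10^(81/10) + 10^(100/10) = 1.329e+10.
L_total = 10·log₁₀(1.329e+10) = 101.23 dB SPL.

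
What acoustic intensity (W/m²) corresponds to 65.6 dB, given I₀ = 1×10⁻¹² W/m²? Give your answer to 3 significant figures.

I/I₀ = 10^(65.6/10) = 3.631e+06, so I = 3.631e+06 × 10⁻¹² W/m².

3.63e-06 W/m²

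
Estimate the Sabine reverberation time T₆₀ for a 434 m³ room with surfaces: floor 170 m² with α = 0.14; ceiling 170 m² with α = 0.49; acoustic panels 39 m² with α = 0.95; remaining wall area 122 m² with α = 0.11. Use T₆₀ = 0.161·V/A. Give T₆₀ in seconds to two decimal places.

A = Σ Sᵢαᵢ = 170·0.14 + 170·0.49 + 39·0.95 + 122·0.11 = 157.57 m².
T₆₀ = 0.161·V/A = 0.161·434/157.57 = 0.443 s.

0.44 s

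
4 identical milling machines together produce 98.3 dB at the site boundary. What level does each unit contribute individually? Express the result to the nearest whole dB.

92 dB

Dividing the total intensity by 4 lowers the level by 10·log₁₀ 4 = 6.021 dB: L₁ = 98.3 − 6.021.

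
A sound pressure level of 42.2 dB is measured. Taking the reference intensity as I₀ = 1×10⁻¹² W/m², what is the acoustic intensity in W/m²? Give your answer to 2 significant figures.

1.7e-08 W/m²

L = 10·log₁₀(I/I₀) ⇒ I = I₀·10^(L/10) = 10⁻¹² × 10^4.22.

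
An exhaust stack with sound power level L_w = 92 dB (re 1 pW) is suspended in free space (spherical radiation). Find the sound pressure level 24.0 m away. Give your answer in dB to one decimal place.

L_p = L_w − 10·log₁₀(4π·r²) with r = 24.0 m.
4π·r² = 7238 m², 10·log₁₀ of that is 38.596 dB.
L_p = 92 − 38.596 = 53.40 dB.

53.4 dB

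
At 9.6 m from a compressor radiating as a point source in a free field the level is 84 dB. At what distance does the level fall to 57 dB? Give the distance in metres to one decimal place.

Point-source spreading drops the level by 20·log₁₀(r₂/r₁); inverting, r₂/r₁ = 10^(ΔL/20).
r₂ = 9.6·10^((84−57)/20) = 9.6·10^(27.0/20) = 214.92 m.

214.9 m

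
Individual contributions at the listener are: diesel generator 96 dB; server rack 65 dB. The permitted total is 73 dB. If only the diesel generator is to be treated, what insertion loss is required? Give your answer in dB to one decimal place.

Everything except the diesel generator sums to 10^(65/10) = 3.162e+06 in linear terms, 65.00 dB.
To meet 73 dB overall, the treated diesel generator may contribute at most 10^(73/10) − 3.162e+06 = 1.679e+07, i.e. 72.25 dB.
So the diesel generator must be reduced from 96 to 72.25 dB: IL = 23.75 dB.

23.7 dB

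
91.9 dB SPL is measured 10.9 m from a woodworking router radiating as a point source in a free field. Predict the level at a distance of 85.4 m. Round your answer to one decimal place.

74.0 dB SPL

Spherical spreading from a point source gives a 20·log₁₀(r₂/r₁) drop.
L₂ = 91.9 − 20·log₁₀(85.4/10.9) = 91.9 − 17.881 = 74.02 dB SPL.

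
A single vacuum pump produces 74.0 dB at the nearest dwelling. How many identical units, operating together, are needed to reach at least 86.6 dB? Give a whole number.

19

The shortfall is 86.6 − 74.0 = 12.6 dB, and N units add 10·log₁₀ N, so need 10·log₁₀ N ≥ 12.6.
N ≥ 10^(12.6/10) = 18.197, so N = 19.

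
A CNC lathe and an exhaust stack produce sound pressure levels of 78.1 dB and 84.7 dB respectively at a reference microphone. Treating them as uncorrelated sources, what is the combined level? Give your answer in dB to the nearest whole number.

86 dB

Incoherent sources combine by intensity addition: L_total = 10·log₁₀(Σ 10^(L_i/10)).
Σ 10^(L/10) = 10^(78.1/10) + 10^(84.7/10) = 3.597e+08.
L_total = 10·log₁₀(3.597e+08) = 85.56 dB.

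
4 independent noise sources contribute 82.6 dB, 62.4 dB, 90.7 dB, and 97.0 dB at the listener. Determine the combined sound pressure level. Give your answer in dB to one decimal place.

For uncorrelated sources the intensities add, so convert each level to linear form, sum, and take 10·log₁₀ of the total.
Σ 10^(L/10) = 10^(82.6/10) + 10^(62.4/10) + 10^(90.7/10) + 10^(97.0/10) = 6.370e+09.
L_total = 10·log₁₀(6.370e+09) = 98.04 dB.

98.0 dB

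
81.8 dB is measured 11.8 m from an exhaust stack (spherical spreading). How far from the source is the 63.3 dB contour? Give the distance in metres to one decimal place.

99.3 m

For a point source L₁ − L₂ = 20·log₁₀(r₂/r₁), so r₂ = r₁·10^((L₁−L₂)/20).
r₂ = 11.8·10^((81.8−63.3)/20) = 11.8·10^(18.5/20) = 99.28 m.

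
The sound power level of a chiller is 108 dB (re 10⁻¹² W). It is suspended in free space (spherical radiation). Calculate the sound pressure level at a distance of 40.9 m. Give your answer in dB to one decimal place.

Free-field spherical radiation: L_p = L_w − 10·log₁₀(4π·r²), r = 40.9 m.
4π·r² = 2.102e+04 m², 10·log₁₀ of that is 43.227 dB.
L_p = 108 − 43.227 = 64.77 dB.

64.8 dB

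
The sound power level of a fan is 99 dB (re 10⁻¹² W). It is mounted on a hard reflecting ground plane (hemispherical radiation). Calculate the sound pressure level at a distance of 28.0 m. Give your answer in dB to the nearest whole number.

62 dB

L_p = L_w − 10·log₁₀(2π·r²) with r = 28.0 m.
2π·r² = 4926 m², 10·log₁₀ of that is 36.925 dB.
L_p = 99 − 36.925 = 62.08 dB.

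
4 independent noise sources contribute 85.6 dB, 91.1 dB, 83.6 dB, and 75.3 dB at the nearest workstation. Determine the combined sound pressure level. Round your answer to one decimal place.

For uncorrelated sources the intensities add, so convert each level to linear form, sum, and take 10·log₁₀ of the total.
Σ 10^(L/10) = 10^(85.6/10) + 10^(91.1/10) + 10^(83.6/10) + 10^(75.3/10) = 1.914e+09.
L_total = 10·log₁₀(1.914e+09) = 92.82 dB.

92.8 dB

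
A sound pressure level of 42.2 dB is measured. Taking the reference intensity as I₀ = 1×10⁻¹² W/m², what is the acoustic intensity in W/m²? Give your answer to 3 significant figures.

I = I₀·10^(L/10) = 10⁻¹² × 10^(42.2/10) = 10^(-7.780).

1.66e-08 W/m²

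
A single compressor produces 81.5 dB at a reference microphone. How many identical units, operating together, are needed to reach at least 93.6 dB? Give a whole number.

17

Need L₁ + 10·log₁₀ N ≥ 93.6, i.e. log₁₀ N ≥ 1.21.
N ≥ 10^(12.1/10) = 16.218, so N = 17.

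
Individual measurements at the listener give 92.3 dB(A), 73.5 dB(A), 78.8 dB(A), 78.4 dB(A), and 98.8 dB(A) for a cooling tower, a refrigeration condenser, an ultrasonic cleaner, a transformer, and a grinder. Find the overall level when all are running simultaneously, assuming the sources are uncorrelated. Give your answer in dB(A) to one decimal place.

Incoherent sources combine by intensity addition: L_total = 10·log₁₀(Σ 10^(L_i/10)).
Σ 10^(L/10) = 10^(92.3/10) + 10^(73.5/10) + 10^(78.8/10) + 10^(78.4/10) + 10^(98.8/10) = 9.451e+09.
L_total = 10·log₁₀(9.451e+09) = 99.75 dB(A).

99.8 dB(A)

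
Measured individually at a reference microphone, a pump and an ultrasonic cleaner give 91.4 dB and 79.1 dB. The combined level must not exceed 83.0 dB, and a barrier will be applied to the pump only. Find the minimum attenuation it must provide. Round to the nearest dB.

11 dB

Everything except the pump sums to 10^(79.1/10) = 8.128e+07 in linear terms, 79.10 dB.
To meet 83.0 dB overall, the treated pump may contribute at most 10^(83.0/10) − 8.128e+07 = 1.182e+08, i.e. 80.73 dB.
So the pump must be reduced from 91.4 to 80.73 dB: IL = 10.67 dB.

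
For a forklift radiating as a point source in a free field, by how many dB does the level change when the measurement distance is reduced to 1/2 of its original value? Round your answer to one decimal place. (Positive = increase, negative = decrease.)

With spherical spreading the level changes by −20·log₁₀(r₂/r₁).
ΔL = −20·log₁₀(0.5) = +6.02 dB.

+6.0 dB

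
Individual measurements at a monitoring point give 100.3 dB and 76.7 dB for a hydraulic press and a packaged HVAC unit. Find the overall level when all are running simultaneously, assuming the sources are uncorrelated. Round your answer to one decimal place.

100.3 dB

Incoherent sources combine by intensity addition: L_total = 10·log₁₀(Σ 10^(L_i/10)).
Σ 10^(L/10) = 10^(100.3/10) + 10^(76.7/10) = 1.076e+10.
L_total = 10·log₁₀(1.076e+10) = 100.32 dB.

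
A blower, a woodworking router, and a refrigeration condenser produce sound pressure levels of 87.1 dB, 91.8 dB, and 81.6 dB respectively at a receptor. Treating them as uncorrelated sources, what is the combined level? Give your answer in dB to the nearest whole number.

For uncorrelated sources the intensities add, so convert each level to linear form, sum, and take 10·log₁₀ of the total.
Σ 10^(L/10) = 10^(87.1/10) + 10^(91.8/10) + 10^(81.6/10) = 2.171e+09.
L_total = 10·log₁₀(2.171e+09) = 93.37 dB.

93 dB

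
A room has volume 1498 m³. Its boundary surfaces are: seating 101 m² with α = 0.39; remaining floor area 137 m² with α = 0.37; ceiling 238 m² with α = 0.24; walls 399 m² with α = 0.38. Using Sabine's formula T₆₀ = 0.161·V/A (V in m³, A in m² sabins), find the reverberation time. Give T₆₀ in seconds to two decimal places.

Summing Sᵢαᵢ: 101·0.39 + 137·0.37 + 238·0.24 + 399·0.38 = 298.82 m².
T₆₀ = 0.161·V/A = 0.161·1498/298.82 = 0.807 s.

0.81 s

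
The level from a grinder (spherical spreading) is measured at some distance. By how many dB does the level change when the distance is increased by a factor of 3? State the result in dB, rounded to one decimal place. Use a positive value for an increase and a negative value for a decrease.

-9.5 dB

Point-source spreading: ΔL = −20·log₁₀(r₂/r₁).
ΔL = −20·log₁₀(3) = -9.54 dB.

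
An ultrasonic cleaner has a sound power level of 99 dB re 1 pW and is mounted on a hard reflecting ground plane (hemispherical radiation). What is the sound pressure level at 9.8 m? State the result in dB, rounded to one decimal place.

71.2 dB

L_p = L_w − 10·log₁₀(2π·r²) with r = 9.8 m.
2π·r² = 603.4 m², 10·log₁₀ of that is 27.806 dB.
L_p = 99 − 27.806 = 71.19 dB.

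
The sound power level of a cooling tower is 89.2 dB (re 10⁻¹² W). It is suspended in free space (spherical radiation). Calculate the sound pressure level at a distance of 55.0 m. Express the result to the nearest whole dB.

Free-field spherical radiation: L_p = L_w − 10·log₁₀(4π·r²), r = 55.0 m.
4π·r² = 3.801e+04 m², 10·log₁₀ of that is 45.799 dB.
L_p = 89.2 − 45.799 = 43.40 dB.

43 dB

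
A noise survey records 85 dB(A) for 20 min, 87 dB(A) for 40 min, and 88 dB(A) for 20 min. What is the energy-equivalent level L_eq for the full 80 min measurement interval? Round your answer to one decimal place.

Weight each interval's intensity by its duration and average over T = 80 min:
Σ tᵢ·10^(Lᵢ/10) = 20·10^(85/10) + 40·10^(87/10) + 20·10^(88/10) = 3.899e+10.
L_eq = 10·log₁₀(3.899e+10/80) = 86.88 dB(A).

86.9 dB(A)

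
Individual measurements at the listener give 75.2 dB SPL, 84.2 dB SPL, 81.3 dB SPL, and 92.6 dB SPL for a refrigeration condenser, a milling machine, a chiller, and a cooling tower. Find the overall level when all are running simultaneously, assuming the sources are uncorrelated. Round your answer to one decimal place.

93.5 dB SPL

For uncorrelated sources the intensities add, so convert each level to linear form, sum, and take 10·log₁₀ of the total.
Σ 10^(L/10) = 10^(75.2/10) + 10^(84.2/10) + 10^(81.3/10) + 10^(92.6/10) = 2.251e+09.
L_total = 10·log₁₀(2.251e+09) = 93.52 dB SPL.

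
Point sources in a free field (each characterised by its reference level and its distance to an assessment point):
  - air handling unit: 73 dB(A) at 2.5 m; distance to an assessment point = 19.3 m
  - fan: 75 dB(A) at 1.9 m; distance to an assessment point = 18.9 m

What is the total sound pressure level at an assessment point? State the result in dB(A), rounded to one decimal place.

58.2 dB(A)

Propagate each source to the receiver with L = L_ref − 20·log₁₀(r/r_ref), then add intensities.
air handling unit: 73 − 20·log₁₀(19.3/2.5) = 73 − 17.75 = 55.25 dB(A).
fan: 75 − 20·log₁₀(18.9/1.9) = 75 − 19.95 = 55.05 dB(A).
Σ 10^(L/10) = 6.544e+05 → L_total = 10·log₁₀(6.544e+05) = 58.16 dB(A).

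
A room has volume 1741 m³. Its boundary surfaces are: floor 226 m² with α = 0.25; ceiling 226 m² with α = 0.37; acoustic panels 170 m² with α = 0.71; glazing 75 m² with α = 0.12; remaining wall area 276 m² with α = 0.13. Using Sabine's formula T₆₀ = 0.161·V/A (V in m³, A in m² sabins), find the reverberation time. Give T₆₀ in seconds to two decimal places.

0.92 s

A = Σ Sᵢαᵢ = 226·0.25 + 226·0.37 + 170·0.71 + 75·0.12 + 276·0.13 = 305.70 m².
T₆₀ = 0.161 × 1741 / 305.70 = 0.917 s.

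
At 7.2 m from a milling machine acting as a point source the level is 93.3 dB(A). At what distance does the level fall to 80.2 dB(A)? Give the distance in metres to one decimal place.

32.5 m

The 13.1 dB drop corresponds to a distance ratio of 10^(13.1/20) for a point source.
r₂ = 7.2·10^((93.3−80.2)/20) = 7.2·10^(13.1/20) = 32.53 m.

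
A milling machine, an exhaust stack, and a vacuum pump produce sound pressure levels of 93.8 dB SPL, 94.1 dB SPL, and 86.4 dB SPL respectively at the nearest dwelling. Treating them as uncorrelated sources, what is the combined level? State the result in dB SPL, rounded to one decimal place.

For uncorrelated sources the intensities add, so convert each level to linear form, sum, and take 10·log₁₀ of the total.
Σ 10^(L/10) = 10^(93.8/10) + 10^(94.1/10) + 10^(86.4/10) = 5.406e+09.
L_total = 10·log₁₀(5.406e+09) = 97.33 dB SPL.

97.3 dB SPL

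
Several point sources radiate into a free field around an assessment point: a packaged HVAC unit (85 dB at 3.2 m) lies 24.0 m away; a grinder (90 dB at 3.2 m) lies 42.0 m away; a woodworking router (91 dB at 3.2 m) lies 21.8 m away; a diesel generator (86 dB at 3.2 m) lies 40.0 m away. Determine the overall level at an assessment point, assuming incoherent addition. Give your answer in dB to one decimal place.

Propagate each source to the receiver with L = L_ref − 20·log₁₀(r/r_ref), then add intensities.
packaged HVAC unit: 85 − 20·log₁₀(24.0/3.2) = 85 − 17.50 = 67.50 dB.
grinder: 90 − 20·log₁₀(42.0/3.2) = 90 − 22.36 = 67.64 dB.
woodworking router: 91 − 20·log₁₀(21.8/3.2) = 91 − 16.67 = 74.33 dB.
diesel generator: 86 − 20·log₁₀(40.0/3.2) = 86 − 21.94 = 64.06 dB.
Σ 10^(L/10) = 4.110e+07 → L_total = 10·log₁₀(4.110e+07) = 76.14 dB.

76.1 dB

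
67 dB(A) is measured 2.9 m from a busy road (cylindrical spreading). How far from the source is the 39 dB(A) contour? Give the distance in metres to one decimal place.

1829.8 m

Line-source spreading drops the level by 10·log₁₀(r₂/r₁); inverting, r₂/r₁ = 10^(ΔL/10).
r₂ = 2.9·10^((67−39)/10) = 2.9·10^(28.0/10) = 1829.78 m.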